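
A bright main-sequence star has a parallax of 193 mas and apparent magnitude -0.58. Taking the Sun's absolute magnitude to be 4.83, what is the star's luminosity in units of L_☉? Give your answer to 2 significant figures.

d = 1/p = 1000/193 mas = 5.181 pc
M = m − 5 log₁₀ d + 5 = -0.58 − 5·0.7144 + 5 = 0.848
M − M_☉ = 0.848 − 4.83 = -3.982
L/L_☉ = 10^(−0.4 × -3.982) = 39.16

L/L_☉ ≈ 39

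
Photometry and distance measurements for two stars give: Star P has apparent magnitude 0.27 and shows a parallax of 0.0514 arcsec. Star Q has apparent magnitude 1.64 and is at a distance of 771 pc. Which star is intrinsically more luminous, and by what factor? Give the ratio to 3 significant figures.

Star P: d = 1/p = 1/0.0514″ = 19.46 pc
Star P: M = m − 5 log₁₀ d + 5 = 0.27 − 5·1.2890 + 5 = -1.175
Star Q: M = m − 5 log₁₀ d + 5 = 1.64 − 5·2.8871 + 5 = -7.795
ΔM = M_P − M_Q = -1.175 − (-7.795) = 6.620; smaller M is more luminous → Star Q.
L ratio = 10^(0.4 |ΔM|) = 10^2.648 = 444.7

Star Q is more luminous, by a factor of 445.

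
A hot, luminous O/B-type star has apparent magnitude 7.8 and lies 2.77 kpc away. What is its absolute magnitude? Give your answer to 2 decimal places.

d = 2.77 kpc = 2770 pc
5 log₁₀(d/10 pc) = 5 log₁₀(2770) − 5 = 12.212
M = m − 5 log₁₀(d/10) = 7.8 − 12.212 = -4.412

M ≈ -4.41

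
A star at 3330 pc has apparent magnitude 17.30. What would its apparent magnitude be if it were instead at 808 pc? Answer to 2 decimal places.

m ≈ 14.22

Flux ∝ 1/d², so Δm = 5 log₁₀(d₂/d₁) = 5 log₁₀(808/3330) = -3.075
m₂ = m₁ + Δm = 17.30 + (-3.075) = 14.225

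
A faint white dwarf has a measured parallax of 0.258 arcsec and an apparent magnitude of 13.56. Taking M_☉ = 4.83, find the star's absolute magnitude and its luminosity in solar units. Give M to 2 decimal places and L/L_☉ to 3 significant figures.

M ≈ 15.62; L/L_☉ ≈ 4.84×10^-5

d = 1/p = 1/0.258″ = 3.876 pc
M = m − 5 log₁₀ d + 5 = 13.56 − 5·0.5884 + 5 = 15.618
M − M_☉ = 15.618 − 4.83 = 10.788
L/L_☉ = 10^(−0.4 × 10.788) = 4.839×10^-5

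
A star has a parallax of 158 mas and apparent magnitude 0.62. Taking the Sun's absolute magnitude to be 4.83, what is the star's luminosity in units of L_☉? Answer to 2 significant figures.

L/L_☉ ≈ 19

d = 1/p = 1000/158 mas = 6.329 pc
M = m − 5 log₁₀ d + 5 = 0.62 − 5·0.8013 + 5 = 1.613
M − M_☉ = 1.613 − 4.83 = -3.217
L/L_☉ = 10^(−0.4 × -3.217) = 19.35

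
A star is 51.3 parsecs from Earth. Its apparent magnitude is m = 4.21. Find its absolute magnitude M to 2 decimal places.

M ≈ 0.66

5 log₁₀(d/10 pc) = 5 log₁₀(51.30) − 5 = 3.551
M = m − 5 log₁₀(d/10) = 4.21 − 3.551 = 0.659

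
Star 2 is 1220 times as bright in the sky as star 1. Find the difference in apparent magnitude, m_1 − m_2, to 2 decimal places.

Pogson: Δm = −2.5 log₁₀(ratio) = −2.5 log₁₀(1220) = −2.5 × 3.0864 = -7.716
Star 2 is brighter so has the smaller magnitude: m_1 − m_2 is positive.

m_1 − m_2 ≈ 7.72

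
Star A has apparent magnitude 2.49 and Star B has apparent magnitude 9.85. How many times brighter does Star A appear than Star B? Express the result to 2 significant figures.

Δm = 2.49 − (9.85) = -7.36
Flux ratio = 10^(−0.4 Δm) = 10^(−0.4 × -7.36) = 10^2.944 = 879.0

880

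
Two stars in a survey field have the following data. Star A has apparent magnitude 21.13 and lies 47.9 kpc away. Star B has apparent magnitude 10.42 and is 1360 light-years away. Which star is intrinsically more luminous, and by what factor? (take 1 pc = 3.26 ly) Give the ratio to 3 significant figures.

Star B is more luminous, by a factor of 1.46.

Star A: d = 47.9 kpc = 47900 pc
Star A: M = m − 5 log₁₀ d + 5 = 21.13 − 5·4.6803 + 5 = 2.728
Star B: d = 1360 ly / 3.26 = 417.2 pc
Star B: M = m − 5 log₁₀ d + 5 = 10.42 − 5·2.6203 + 5 = 2.318
ΔM = M_A − M_B = 2.728 − (2.318) = 0.410; smaller M is more luminous → Star B.
L ratio = 10^(0.4 |ΔM|) = 10^0.164 = 1.459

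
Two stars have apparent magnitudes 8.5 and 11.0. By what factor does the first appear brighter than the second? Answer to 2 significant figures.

10

Δm = 8.5 − (11.0) = -2.5
Flux ratio = 10^(−0.4 Δm) = 10^(−0.4 × -2.5) = 10^1.000 = 10.00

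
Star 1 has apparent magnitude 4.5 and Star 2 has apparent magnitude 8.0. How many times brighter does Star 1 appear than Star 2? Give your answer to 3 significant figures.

Δm = 4.5 − (8.0) = -3.5
Flux ratio = 10^(−0.4 Δm) = 10^(−0.4 × -3.5) = 10^1.400 = 25.12

25.1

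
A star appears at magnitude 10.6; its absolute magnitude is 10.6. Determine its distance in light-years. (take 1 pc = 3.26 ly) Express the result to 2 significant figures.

μ = m − M = 0.000
m − M = 5 log₁₀ d − 5
log₁₀ d = (m − M)/5 + 1 = 1.0000
d = 10^1.0000 = 10.00 pc
= 32.60 ly

d ≈ 33 ly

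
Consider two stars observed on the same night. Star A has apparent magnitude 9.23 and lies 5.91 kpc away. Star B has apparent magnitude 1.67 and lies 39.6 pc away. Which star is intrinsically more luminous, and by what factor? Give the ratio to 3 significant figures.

Star A is more luminous, by a factor of 21.1.

Star A: d = 5.91 kpc = 5910 pc
Star A: M = m − 5 log₁₀ d + 5 = 9.23 − 5·3.7716 + 5 = -4.628
Star B: M = m − 5 log₁₀ d + 5 = 1.67 − 5·1.5977 + 5 = -1.318
ΔM = M_A − M_B = -4.628 − (-1.318) = -3.309; smaller M is more luminous → Star A.
L ratio = 10^(0.4 |ΔM|) = 10^1.324 = 21.08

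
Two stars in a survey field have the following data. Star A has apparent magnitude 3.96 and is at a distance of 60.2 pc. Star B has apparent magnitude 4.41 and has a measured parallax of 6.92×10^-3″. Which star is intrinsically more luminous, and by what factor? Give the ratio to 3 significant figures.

Star B is more luminous, by a factor of 3.81.

Star A: M = m − 5 log₁₀ d + 5 = 3.96 − 5·1.7796 + 5 = 0.062
Star B: d = 1/p = 1/6.92×10^-3″ = 144.5 pc
Star B: M = m − 5 log₁₀ d + 5 = 4.41 − 5·2.1599 + 5 = -1.389
ΔM = M_A − M_B = 0.062 − (-1.389) = 1.451; smaller M is more luminous → Star B.
L ratio = 10^(0.4 |ΔM|) = 10^0.581 = 3.807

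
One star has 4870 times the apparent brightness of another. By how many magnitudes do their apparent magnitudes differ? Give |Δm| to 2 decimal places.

|Δm| ≈ 9.22

Pogson: Δm = −2.5 log₁₀(ratio) = −2.5 log₁₀(4870) = −2.5 × 3.6875 = -9.219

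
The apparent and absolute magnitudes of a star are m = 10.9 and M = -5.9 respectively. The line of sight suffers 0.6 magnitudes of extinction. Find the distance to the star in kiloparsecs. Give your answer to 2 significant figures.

d ≈ 17 kpc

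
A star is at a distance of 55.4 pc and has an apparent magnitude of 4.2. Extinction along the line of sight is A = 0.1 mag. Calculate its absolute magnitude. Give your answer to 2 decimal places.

M ≈ 0.38

5 log₁₀(d/10 pc) = 5 log₁₀(55.40) − 5 = 3.718
M = m − 5 log₁₀(d/10) − A = 4.2 − 3.718 − 0.1 = 0.382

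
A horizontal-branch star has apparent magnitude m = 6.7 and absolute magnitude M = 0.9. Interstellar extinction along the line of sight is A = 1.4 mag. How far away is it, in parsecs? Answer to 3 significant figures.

m − M = 5 log₁₀(d/10 pc) + A  ⇒  6.7 − (0.9) − 1.4 = 5 log₁₀(d/10)
4.400 = 5 log₁₀(d/10)
log₁₀ d = (m − M − A)/5 + 1 = 1.8800
d = 10^1.8800 = 75.86 pc

d ≈ 75.9 pc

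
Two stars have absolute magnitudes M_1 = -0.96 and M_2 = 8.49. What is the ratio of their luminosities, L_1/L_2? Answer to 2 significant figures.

L_1/L_2 ≈ 6000

ΔM = M_1 − M_2 = -9.45
L_1/L_2 = 10^(−0.4 ΔM) = 10^3.780 = 6026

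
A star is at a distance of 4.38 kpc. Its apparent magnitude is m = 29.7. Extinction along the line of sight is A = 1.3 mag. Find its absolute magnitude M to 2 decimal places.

d = 4.38 kpc = 4380 pc
5 log₁₀(d/10 pc) = 5 log₁₀(4380) − 5 = 13.207
M = m − 5 log₁₀(d/10) − A = 29.7 − 13.207 − 1.3 = 15.193

M ≈ 15.19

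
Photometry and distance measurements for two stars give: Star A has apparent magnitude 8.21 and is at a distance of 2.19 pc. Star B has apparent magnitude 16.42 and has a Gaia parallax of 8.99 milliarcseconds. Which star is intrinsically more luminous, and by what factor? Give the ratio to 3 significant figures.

Star B is more luminous, by a factor of 1.34.

Star A: M = m − 5 log₁₀ d + 5 = 8.21 − 5·0.3404 + 5 = 11.508
Star B: p = 8.99 mas = 8.99×10^-3″ → d = 1/p = 111.2 pc
Star B: M = m − 5 log₁₀ d + 5 = 16.42 − 5·2.0462 + 5 = 11.189
ΔM = M_A − M_B = 11.508 − (11.189) = 0.319; smaller M is more luminous → Star B.
L ratio = 10^(0.4 |ΔM|) = 10^0.128 = 1.342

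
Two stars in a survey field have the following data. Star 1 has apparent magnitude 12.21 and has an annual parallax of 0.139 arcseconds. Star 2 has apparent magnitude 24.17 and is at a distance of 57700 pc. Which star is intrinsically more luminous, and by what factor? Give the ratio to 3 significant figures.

Star 1: d = 1/p = 1/0.139″ = 7.194 pc
Star 1: M = m − 5 log₁₀ d + 5 = 12.21 − 5·0.8570 + 5 = 12.925
Star 2: M = m − 5 log₁₀ d + 5 = 24.17 − 5·4.7612 + 5 = 5.364
ΔM = M_1 − M_2 = 12.925 − (5.364) = 7.561; smaller M is more luminous → Star 2.
L ratio = 10^(0.4 |ΔM|) = 10^3.024 = 1058

Star 2 is more luminous, by a factor of 1060.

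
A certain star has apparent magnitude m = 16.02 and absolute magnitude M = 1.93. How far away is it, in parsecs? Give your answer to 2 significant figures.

μ = m − M = 14.090
m − M = 5 log₁₀ d − 5
log₁₀ d = (m − M)/5 + 1 = 3.8180
d = 10^3.8180 = 6577 pc

d ≈ 6600 pc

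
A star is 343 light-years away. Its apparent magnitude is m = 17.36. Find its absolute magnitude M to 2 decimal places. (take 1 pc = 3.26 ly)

d = 343 ly / 3.26 = 105.2 pc
5 log₁₀(d/10 pc) = 5 log₁₀(105.2) − 5 = 5.110
M = m − 5 log₁₀(d/10) = 17.36 − 5.110 = 12.250

M ≈ 12.25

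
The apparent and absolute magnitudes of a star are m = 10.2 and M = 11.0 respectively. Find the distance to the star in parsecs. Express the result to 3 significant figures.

d ≈ 6.92 pc

μ = m − M = -0.800
m − M = 5 log₁₀ d − 5
log₁₀ d = (m − M)/5 + 1 = 0.8400
d = 10^0.8400 = 6.918 pc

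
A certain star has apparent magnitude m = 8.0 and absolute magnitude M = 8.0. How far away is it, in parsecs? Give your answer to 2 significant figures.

μ = m − M = 0.000
m − M = 5 log₁₀ d − 5
log₁₀ d = (m − M)/5 + 1 = 1.0000
d = 10^1.0000 = 10.00 pc

d ≈ 10 pc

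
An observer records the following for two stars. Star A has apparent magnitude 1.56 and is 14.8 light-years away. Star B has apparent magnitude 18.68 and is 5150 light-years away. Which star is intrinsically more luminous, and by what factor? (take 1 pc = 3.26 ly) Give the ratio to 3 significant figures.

Star A is more luminous, by a factor of 58.2.

Star A: d = 14.8 ly / 3.26 = 4.540 pc
Star A: M = m − 5 log₁₀ d + 5 = 1.56 − 5·0.6570 + 5 = 3.275
Star B: d = 5150 ly / 3.26 = 1580 pc
Star B: M = m − 5 log₁₀ d + 5 = 18.68 − 5·3.1986 + 5 = 7.687
ΔM = M_A − M_B = 3.275 − (7.687) = -4.412; smaller M is more luminous → Star A.
L ratio = 10^(0.4 |ΔM|) = 10^1.765 = 58.20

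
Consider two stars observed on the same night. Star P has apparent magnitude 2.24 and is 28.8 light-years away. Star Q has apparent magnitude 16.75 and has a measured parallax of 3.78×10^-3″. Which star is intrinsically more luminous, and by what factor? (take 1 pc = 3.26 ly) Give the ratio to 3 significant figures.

Star P: d = 28.8 ly / 3.26 = 8.834 pc
Star P: M = m − 5 log₁₀ d + 5 = 2.24 − 5·0.9462 + 5 = 2.509
Star Q: d = 1/p = 1/3.78×10^-3″ = 264.6 pc
Star Q: M = m − 5 log₁₀ d + 5 = 16.75 − 5·2.4225 + 5 = 9.637
ΔM = M_P − M_Q = 2.509 − (9.637) = -7.128; smaller M is more luminous → Star P.
L ratio = 10^(0.4 |ΔM|) = 10^2.851 = 710.1

Star P is more luminous, by a factor of 710.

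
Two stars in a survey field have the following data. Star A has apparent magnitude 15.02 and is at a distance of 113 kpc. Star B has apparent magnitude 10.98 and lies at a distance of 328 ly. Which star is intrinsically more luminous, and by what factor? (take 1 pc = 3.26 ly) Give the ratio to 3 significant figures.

Star A is more luminous, by a factor of 30500.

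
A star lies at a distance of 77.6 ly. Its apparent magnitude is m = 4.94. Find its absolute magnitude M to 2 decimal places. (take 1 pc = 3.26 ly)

M ≈ 3.06

d = 77.6 ly / 3.26 = 23.80 pc
5 log₁₀(d/10 pc) = 5 log₁₀(23.80) − 5 = 1.883
M = m − 5 log₁₀(d/10) = 4.94 − 1.883 = 3.057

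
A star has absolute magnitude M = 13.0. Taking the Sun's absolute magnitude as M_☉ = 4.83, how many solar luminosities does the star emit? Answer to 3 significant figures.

L/L_☉ ≈ 5.40×10^-4

M − M_☉ = 13.0 − 4.83 = 8.170
L/L_☉ = 10^(−0.4 (M − M_☉)) = 10^-3.268 = 5.395×10^-4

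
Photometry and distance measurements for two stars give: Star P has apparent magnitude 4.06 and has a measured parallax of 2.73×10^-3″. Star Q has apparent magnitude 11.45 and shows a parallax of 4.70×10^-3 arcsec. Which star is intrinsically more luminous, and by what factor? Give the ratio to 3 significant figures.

Star P is more luminous, by a factor of 2680.

Star P: d = 1/p = 1/2.73×10^-3″ = 366.3 pc
Star P: M = m − 5 log₁₀ d + 5 = 4.06 − 5·2.5638 + 5 = -3.759
Star Q: d = 1/p = 1/4.70×10^-3″ = 212.8 pc
Star Q: M = m − 5 log₁₀ d + 5 = 11.45 − 5·2.3279 + 5 = 4.810
ΔM = M_P − M_Q = -3.759 − (4.810) = -8.570; smaller M is more luminous → Star P.
L ratio = 10^(0.4 |ΔM|) = 10^3.428 = 2678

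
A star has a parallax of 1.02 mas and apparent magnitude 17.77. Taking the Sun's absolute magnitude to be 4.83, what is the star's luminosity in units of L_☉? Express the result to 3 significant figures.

L/L_☉ ≈ 0.0641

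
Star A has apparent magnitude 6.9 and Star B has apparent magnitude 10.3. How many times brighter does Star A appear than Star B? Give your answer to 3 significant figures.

Magnitude difference = -3.4
Flux ratio = 10^(−0.4 Δm) = 10^(−0.4 × -3.4) = 10^1.360 = 22.91

22.9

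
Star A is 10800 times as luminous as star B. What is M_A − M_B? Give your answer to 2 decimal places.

M_A − M_B ≈ -10.08

Pogson: ΔM = −2.5 log₁₀(ratio) = −2.5 log₁₀(10800) = −2.5 × 4.0334 = -10.084
Star A is brighter, so it has the smaller magnitude: the difference is negative.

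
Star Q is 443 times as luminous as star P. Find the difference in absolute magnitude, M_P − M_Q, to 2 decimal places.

Pogson: ΔM = −2.5 log₁₀(ratio) = −2.5 log₁₀(443) = −2.5 × 2.6464 = -6.616
Star Q is brighter so has the smaller magnitude: M_P − M_Q is positive.

M_P − M_Q ≈ 6.62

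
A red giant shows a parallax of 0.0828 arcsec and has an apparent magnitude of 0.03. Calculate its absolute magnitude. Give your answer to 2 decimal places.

M ≈ -0.38

d = 1/p = 1/0.0828″ = 12.08 pc
5 log₁₀(d/10 pc) = 5 log₁₀(12.08) − 5 = 0.410
M = m − 5 log₁₀(d/10) = 0.03 − 0.410 = -0.380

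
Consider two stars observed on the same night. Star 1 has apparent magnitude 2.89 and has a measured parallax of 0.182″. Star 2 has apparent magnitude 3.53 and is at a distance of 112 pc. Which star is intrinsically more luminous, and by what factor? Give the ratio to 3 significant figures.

Star 2 is more luminous, by a factor of 230.

Star 1: d = 1/p = 1/0.182″ = 5.495 pc
Star 1: M = m − 5 log₁₀ d + 5 = 2.89 − 5·0.7399 + 5 = 4.190
Star 2: M = m − 5 log₁₀ d + 5 = 3.53 − 5·2.0492 + 5 = -1.716
ΔM = M_1 − M_2 = 4.190 − (-1.716) = 5.906; smaller M is more luminous → Star 2.
L ratio = 10^(0.4 |ΔM|) = 10^2.363 = 230.5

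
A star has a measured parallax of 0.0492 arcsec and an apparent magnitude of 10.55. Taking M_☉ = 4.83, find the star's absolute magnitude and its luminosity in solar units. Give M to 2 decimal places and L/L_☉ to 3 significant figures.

M ≈ 9.01; L/L_☉ ≈ 0.0213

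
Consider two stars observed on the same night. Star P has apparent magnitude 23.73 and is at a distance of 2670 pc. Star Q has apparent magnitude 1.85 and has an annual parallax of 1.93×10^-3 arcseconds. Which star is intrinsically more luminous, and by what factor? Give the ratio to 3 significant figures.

Star Q is more luminous, by a factor of 2.13×10^7.

Star P: M = m − 5 log₁₀ d + 5 = 23.73 − 5·3.4265 + 5 = 11.597
Star Q: d = 1/p = 1/1.93×10^-3″ = 518.1 pc
Star Q: M = m − 5 log₁₀ d + 5 = 1.85 − 5·2.7144 + 5 = -6.722
ΔM = M_P − M_Q = 11.597 − (-6.722) = 18.320; smaller M is more luminous → Star Q.
L ratio = 10^(0.4 |ΔM|) = 10^7.328 = 2.127×10^7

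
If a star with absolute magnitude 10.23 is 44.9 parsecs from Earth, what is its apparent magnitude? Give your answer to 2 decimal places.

m ≈ 13.49

m = M + 5 log₁₀ d − 5 = 10.23 + 5·1.6522 − 5 = 13.491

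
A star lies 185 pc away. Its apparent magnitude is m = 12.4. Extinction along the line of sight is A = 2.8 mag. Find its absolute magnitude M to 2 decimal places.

5 log₁₀(d/10 pc) = 5 log₁₀(185.0) − 5 = 6.336
M = m − 5 log₁₀(d/10) − A = 12.4 − 6.336 − 2.8 = 3.264

M ≈ 3.26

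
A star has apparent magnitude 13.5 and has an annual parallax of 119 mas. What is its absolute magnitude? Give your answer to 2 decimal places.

p = 119 mas = 0.119″ → d = 1/p = 8.403 pc
5 log₁₀(d/10 pc) = 5 log₁₀(8.403) − 5 = -0.378
M = m − 5 log₁₀(d/10) = 13.5 + 0.378 = 13.878

M ≈ 13.88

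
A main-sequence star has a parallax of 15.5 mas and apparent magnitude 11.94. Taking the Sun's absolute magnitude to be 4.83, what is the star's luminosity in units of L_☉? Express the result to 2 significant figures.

d = 1/p = 1000/15.5 mas = 64.52 pc
M = m − 5 log₁₀ d + 5 = 11.94 − 5·1.8097 + 5 = 7.892
M − M_☉ = 7.892 − 4.83 = 3.062
L/L_☉ = 10^(−0.4 × 3.062) = 0.05961

L/L_☉ ≈ 0.060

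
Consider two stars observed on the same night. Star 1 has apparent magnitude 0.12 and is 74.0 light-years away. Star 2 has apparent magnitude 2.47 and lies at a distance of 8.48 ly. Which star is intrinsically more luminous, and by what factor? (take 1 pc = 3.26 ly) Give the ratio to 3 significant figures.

Star 1 is more luminous, by a factor of 663.

Star 1: d = 74.0 ly / 3.26 = 22.70 pc
Star 1: M = m − 5 log₁₀ d + 5 = 0.12 − 5·1.3560 + 5 = -1.660
Star 2: d = 8.48 ly / 3.26 = 2.601 pc
Star 2: M = m − 5 log₁₀ d + 5 = 2.47 − 5·0.4152 + 5 = 5.394
ΔM = M_1 − M_2 = -1.660 − (5.394) = -7.054; smaller M is more luminous → Star 1.
L ratio = 10^(0.4 |ΔM|) = 10^2.822 = 663.2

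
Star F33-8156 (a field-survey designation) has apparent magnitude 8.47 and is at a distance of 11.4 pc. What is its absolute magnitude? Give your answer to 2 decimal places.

5 log₁₀(d/10 pc) = 5 log₁₀(11.40) − 5 = 0.285
M = m − 5 log₁₀(d/10) = 8.47 − 0.285 = 8.185

M ≈ 8.19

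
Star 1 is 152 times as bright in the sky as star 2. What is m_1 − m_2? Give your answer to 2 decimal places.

Pogson: Δm = −2.5 log₁₀(ratio) = −2.5 log₁₀(152) = −2.5 × 2.1818 = -5.455
Star 1 is brighter, so it has the smaller magnitude: the difference is negative.

m_1 − m_2 ≈ -5.45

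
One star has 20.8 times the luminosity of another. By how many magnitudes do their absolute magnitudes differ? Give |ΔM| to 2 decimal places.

Pogson: ΔM = −2.5 log₁₀(ratio) = −2.5 log₁₀(20.8) = −2.5 × 1.3181 = -3.295

|ΔM| ≈ 3.30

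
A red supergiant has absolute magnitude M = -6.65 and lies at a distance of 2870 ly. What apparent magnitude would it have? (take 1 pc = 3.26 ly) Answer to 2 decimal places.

m ≈ 3.07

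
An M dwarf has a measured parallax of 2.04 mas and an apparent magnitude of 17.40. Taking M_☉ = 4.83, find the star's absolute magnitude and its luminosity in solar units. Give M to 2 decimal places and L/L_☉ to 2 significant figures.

d = 1/p = 1000/2.04 mas = 490.2 pc
M = m − 5 log₁₀ d + 5 = 17.40 − 5·2.6904 + 5 = 8.948
M − M_☉ = 8.948 − 4.83 = 4.118
L/L_☉ = 10^(−0.4 × 4.118) = 0.02253

M ≈ 8.95; L/L_☉ ≈ 0.023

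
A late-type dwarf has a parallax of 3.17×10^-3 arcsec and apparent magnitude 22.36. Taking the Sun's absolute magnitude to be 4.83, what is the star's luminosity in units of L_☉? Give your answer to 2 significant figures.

d = 1/p = 1/3.17×10^-3″ = 315.5 pc
M = m − 5 log₁₀ d + 5 = 22.36 − 5·2.4989 + 5 = 14.865
M − M_☉ = 14.865 − 4.83 = 10.035
L/L_☉ = 10^(−0.4 × 10.035) = 9.680×10^-5

L/L_☉ ≈ 9.7×10^-5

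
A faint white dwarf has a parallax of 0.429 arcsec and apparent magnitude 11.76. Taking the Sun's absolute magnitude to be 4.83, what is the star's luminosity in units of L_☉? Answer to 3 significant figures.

L/L_☉ ≈ 9.19×10^-5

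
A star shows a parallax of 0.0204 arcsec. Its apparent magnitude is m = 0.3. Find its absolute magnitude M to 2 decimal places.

d = 1/p = 1/0.0204″ = 49.02 pc
5 log₁₀(d/10 pc) = 5 log₁₀(49.02) − 5 = 3.452
M = m − 5 log₁₀(d/10) = 0.3 − 3.452 = -3.152

M ≈ -3.15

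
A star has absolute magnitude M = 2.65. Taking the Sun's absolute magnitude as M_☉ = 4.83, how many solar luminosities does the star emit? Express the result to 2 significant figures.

M − M_☉ = 2.65 − 4.83 = -2.180
L/L_☉ = 10^(−0.4 (M − M_☉)) = 10^0.872 = 7.447

L/L_☉ ≈ 7.4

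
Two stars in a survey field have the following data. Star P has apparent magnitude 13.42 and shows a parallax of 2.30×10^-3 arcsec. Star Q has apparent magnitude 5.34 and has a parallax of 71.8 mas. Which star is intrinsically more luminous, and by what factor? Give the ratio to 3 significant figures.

Star P: d = 1/p = 1/2.30×10^-3″ = 434.8 pc
Star P: M = m − 5 log₁₀ d + 5 = 13.42 − 5·2.6383 + 5 = 5.229
Star Q: p = 71.8 mas = 0.0718″ → d = 1/p = 13.93 pc
Star Q: M = m − 5 log₁₀ d + 5 = 5.34 − 5·1.1439 + 5 = 4.621
ΔM = M_P − M_Q = 5.229 − (4.621) = 0.608; smaller M is more luminous → Star Q.
L ratio = 10^(0.4 |ΔM|) = 10^0.243 = 1.751

Star Q is more luminous, by a factor of 1.75.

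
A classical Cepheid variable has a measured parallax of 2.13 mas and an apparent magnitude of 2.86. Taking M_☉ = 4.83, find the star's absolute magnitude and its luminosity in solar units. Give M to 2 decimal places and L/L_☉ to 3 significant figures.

M ≈ -5.50; L/L_☉ ≈ 13500

d = 1/p = 1000/2.13 mas = 469.5 pc
M = m − 5 log₁₀ d + 5 = 2.86 − 5·2.6716 + 5 = -5.498
M − M_☉ = -5.498 − 4.83 = -10.328
L/L_☉ = 10^(−0.4 × -10.328) = 13530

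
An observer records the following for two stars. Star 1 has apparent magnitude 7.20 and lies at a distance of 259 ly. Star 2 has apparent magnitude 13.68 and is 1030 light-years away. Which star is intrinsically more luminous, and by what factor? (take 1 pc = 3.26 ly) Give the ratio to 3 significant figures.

Star 1 is more luminous, by a factor of 24.7.

Star 1: d = 259 ly / 3.26 = 79.45 pc
Star 1: M = m − 5 log₁₀ d + 5 = 7.20 − 5·1.9001 + 5 = 2.700
Star 2: d = 1030 ly / 3.26 = 316.0 pc
Star 2: M = m − 5 log₁₀ d + 5 = 13.68 − 5·2.4996 + 5 = 6.182
ΔM = M_1 − M_2 = 2.700 − (6.182) = -3.482; smaller M is more luminous → Star 1.
L ratio = 10^(0.4 |ΔM|) = 10^1.393 = 24.71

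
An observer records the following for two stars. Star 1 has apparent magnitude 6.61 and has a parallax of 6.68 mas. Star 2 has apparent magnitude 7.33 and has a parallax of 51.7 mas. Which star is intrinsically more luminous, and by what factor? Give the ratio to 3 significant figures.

Star 1: p = 6.68 mas = 6.68×10^-3″ → d = 1/p = 149.7 pc
Star 1: M = m − 5 log₁₀ d + 5 = 6.61 − 5·2.1752 + 5 = 0.734
Star 2: p = 51.7 mas = 0.0517″ → d = 1/p = 19.34 pc
Star 2: M = m − 5 log₁₀ d + 5 = 7.33 − 5·1.2865 + 5 = 5.897
ΔM = M_1 − M_2 = 0.734 − (5.897) = -5.164; smaller M is more luminous → Star 1.
L ratio = 10^(0.4 |ΔM|) = 10^2.065 = 116.3

Star 1 is more luminous, by a factor of 116.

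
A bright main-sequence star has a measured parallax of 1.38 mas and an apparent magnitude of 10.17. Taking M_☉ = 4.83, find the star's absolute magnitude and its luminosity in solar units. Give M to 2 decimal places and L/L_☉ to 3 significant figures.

M ≈ 0.87; L/L_☉ ≈ 38.4

d = 1/p = 1000/1.38 mas = 724.6 pc
M = m − 5 log₁₀ d + 5 = 10.17 − 5·2.8601 + 5 = 0.869
M − M_☉ = 0.869 − 4.83 = -3.961
L/L_☉ = 10^(−0.4 × -3.961) = 38.39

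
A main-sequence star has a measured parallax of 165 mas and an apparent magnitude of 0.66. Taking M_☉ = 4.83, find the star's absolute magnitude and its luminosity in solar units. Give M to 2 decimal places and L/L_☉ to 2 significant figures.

M ≈ 1.75; L/L_☉ ≈ 17

d = 1/p = 1000/165 mas = 6.061 pc
M = m − 5 log₁₀ d + 5 = 0.66 − 5·0.7825 + 5 = 1.747
M − M_☉ = 1.747 − 4.83 = -3.083
L/L_☉ = 10^(−0.4 × -3.083) = 17.10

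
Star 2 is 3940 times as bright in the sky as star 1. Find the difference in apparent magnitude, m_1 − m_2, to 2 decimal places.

Pogson: Δm = −2.5 log₁₀(ratio) = −2.5 log₁₀(3940) = −2.5 × 3.5955 = -8.989
Star 2 is brighter so has the smaller magnitude: m_1 − m_2 is positive.

m_1 − m_2 ≈ 8.99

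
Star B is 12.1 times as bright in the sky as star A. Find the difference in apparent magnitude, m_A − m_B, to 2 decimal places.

m_A − m_B ≈ 2.71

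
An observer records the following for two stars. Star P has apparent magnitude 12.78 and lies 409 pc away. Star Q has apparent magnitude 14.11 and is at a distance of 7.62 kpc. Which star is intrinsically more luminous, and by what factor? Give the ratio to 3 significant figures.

Star Q is more luminous, by a factor of 102.

Star P: M = m − 5 log₁₀ d + 5 = 12.78 − 5·2.6117 + 5 = 4.721
Star Q: d = 7.62 kpc = 7620 pc
Star Q: M = m − 5 log₁₀ d + 5 = 14.11 − 5·3.8820 + 5 = -0.300
ΔM = M_P − M_Q = 4.721 − (-0.300) = 5.021; smaller M is more luminous → Star Q.
L ratio = 10^(0.4 |ΔM|) = 10^2.008 = 102.0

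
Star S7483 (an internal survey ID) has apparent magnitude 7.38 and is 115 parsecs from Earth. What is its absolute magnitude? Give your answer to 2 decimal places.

M ≈ 2.08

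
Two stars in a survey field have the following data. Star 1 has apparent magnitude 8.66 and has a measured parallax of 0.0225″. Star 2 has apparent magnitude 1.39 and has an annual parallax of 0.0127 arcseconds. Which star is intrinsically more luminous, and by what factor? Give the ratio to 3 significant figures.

Star 1: d = 1/p = 1/0.0225″ = 44.44 pc
Star 1: M = m − 5 log₁₀ d + 5 = 8.66 − 5·1.6478 + 5 = 5.421
Star 2: d = 1/p = 1/0.0127″ = 78.74 pc
Star 2: M = m − 5 log₁₀ d + 5 = 1.39 − 5·1.8962 + 5 = -3.091
ΔM = M_1 − M_2 = 5.421 − (-3.091) = 8.512; smaller M is more luminous → Star 2.
L ratio = 10^(0.4 |ΔM|) = 10^3.405 = 2540

Star 2 is more luminous, by a factor of 2540.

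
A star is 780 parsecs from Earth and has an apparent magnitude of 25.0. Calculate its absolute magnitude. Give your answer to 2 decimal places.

5 log₁₀(d/10 pc) = 5 log₁₀(780.0) − 5 = 9.460
M = m − 5 log₁₀(d/10) = 25.0 − 9.460 = 15.540

M ≈ 15.54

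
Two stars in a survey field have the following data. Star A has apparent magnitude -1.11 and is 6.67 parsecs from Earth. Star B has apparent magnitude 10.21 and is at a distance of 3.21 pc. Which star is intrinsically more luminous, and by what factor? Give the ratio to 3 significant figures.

Star A: M = m − 5 log₁₀ d + 5 = -1.11 − 5·0.8241 + 5 = -0.231
Star B: M = m − 5 log₁₀ d + 5 = 10.21 − 5·0.5065 + 5 = 12.677
ΔM = M_A − M_B = -0.231 − (12.677) = -12.908; smaller M is more luminous → Star A.
L ratio = 10^(0.4 |ΔM|) = 10^5.163 = 145600

Star A is more luminous, by a factor of 146000.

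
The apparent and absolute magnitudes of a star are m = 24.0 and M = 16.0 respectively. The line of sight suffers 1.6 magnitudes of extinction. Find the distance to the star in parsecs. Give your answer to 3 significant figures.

d ≈ 191 pc

m − M = 5 log₁₀(d/10 pc) + A  ⇒  24.0 − (16.0) − 1.6 = 5 log₁₀(d/10)
6.400 = 5 log₁₀(d/10)
log₁₀ d = (m − M − A)/5 + 1 = 2.2800
d = 10^2.2800 = 190.5 pc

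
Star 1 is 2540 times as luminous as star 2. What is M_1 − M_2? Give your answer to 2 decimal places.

Pogson: ΔM = −2.5 log₁₀(ratio) = −2.5 log₁₀(2540) = −2.5 × 3.4048 = -8.512
Star 1 is brighter, so it has the smaller magnitude: the difference is negative.

M_1 − M_2 ≈ -8.51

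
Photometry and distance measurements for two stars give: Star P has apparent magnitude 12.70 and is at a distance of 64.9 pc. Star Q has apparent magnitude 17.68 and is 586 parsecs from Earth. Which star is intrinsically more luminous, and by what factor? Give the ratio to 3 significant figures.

Star P is more luminous, by a factor of 1.20.

Star P: M = m − 5 log₁₀ d + 5 = 12.70 − 5·1.8122 + 5 = 8.639
Star Q: M = m − 5 log₁₀ d + 5 = 17.68 − 5·2.7679 + 5 = 8.841
ΔM = M_P − M_Q = 8.639 − (8.841) = -0.202; smaller M is more luminous → Star P.
L ratio = 10^(0.4 |ΔM|) = 10^0.081 = 1.204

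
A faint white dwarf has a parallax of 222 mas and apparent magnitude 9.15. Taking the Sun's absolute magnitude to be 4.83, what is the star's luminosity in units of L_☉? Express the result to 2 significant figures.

d = 1/p = 1000/222 mas = 4.505 pc
M = m − 5 log₁₀ d + 5 = 9.15 − 5·0.6536 + 5 = 10.882
M − M_☉ = 10.882 − 4.83 = 6.052
L/L_☉ = 10^(−0.4 × 6.052) = 3.796×10^-3

L/L_☉ ≈ 3.8×10^-3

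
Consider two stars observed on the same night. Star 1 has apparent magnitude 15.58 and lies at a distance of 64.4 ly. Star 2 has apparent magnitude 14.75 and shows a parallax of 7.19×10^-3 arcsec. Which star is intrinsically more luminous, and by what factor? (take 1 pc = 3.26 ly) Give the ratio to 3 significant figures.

Star 2 is more luminous, by a factor of 106.

Star 1: d = 64.4 ly / 3.26 = 19.75 pc
Star 1: M = m − 5 log₁₀ d + 5 = 15.58 − 5·1.2957 + 5 = 14.102
Star 2: d = 1/p = 1/7.19×10^-3″ = 139.1 pc
Star 2: M = m − 5 log₁₀ d + 5 = 14.75 − 5·2.1433 + 5 = 9.034
ΔM = M_1 − M_2 = 14.102 − (9.034) = 5.068; smaller M is more luminous → Star 2.
L ratio = 10^(0.4 |ΔM|) = 10^2.027 = 106.5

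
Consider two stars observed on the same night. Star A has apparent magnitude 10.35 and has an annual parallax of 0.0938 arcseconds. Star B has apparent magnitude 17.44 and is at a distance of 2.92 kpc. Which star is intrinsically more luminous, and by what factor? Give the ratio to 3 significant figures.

Star A: d = 1/p = 1/0.0938″ = 10.66 pc
Star A: M = m − 5 log₁₀ d + 5 = 10.35 − 5·1.0278 + 5 = 10.211
Star B: d = 2.92 kpc = 2920 pc
Star B: M = m − 5 log₁₀ d + 5 = 17.44 − 5·3.4654 + 5 = 5.113
ΔM = M_A − M_B = 10.211 − (5.113) = 5.098; smaller M is more luminous → Star B.
L ratio = 10^(0.4 |ΔM|) = 10^2.039 = 109.4

Star B is more luminous, by a factor of 109.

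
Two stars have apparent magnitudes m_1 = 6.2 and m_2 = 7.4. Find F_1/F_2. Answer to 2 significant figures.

F_1/F_2 ≈ 3.0

Magnitude difference = -1.2
Flux ratio = 10^(−0.4 Δm) = 10^(−0.4 × -1.2) = 10^0.480 = 3.020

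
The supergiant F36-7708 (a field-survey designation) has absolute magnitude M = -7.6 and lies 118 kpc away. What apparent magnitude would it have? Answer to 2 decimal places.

d = 118 kpc = 118000 pc
m = M + 5 log₁₀ d − 5 = -7.6 + 5·5.0719 − 5 = 12.759

m ≈ 12.76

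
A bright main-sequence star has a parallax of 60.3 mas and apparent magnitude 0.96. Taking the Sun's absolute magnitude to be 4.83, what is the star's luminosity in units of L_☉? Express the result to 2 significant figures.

L/L_☉ ≈ 97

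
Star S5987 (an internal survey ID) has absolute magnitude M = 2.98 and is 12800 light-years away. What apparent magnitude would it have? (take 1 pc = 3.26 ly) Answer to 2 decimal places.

m ≈ 15.95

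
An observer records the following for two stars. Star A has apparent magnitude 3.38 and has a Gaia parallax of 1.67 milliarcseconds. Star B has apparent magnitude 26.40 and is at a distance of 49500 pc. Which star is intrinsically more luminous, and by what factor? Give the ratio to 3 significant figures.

Star A: p = 1.67 mas = 1.67×10^-3″ → d = 1/p = 598.8 pc
Star A: M = m − 5 log₁₀ d + 5 = 3.38 − 5·2.7773 + 5 = -5.506
Star B: M = m − 5 log₁₀ d + 5 = 26.40 − 5·4.6946 + 5 = 7.927
ΔM = M_A − M_B = -5.506 − (7.927) = -13.433; smaller M is more luminous → Star A.
L ratio = 10^(0.4 |ΔM|) = 10^5.373 = 236200

Star A is more luminous, by a factor of 236000.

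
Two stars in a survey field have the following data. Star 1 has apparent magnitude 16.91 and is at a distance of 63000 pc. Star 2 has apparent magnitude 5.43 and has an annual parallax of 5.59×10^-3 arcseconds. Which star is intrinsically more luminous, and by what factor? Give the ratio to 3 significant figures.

Star 1: M = m − 5 log₁₀ d + 5 = 16.91 − 5·4.7993 + 5 = -2.087
Star 2: d = 1/p = 1/5.59×10^-3″ = 178.9 pc
Star 2: M = m − 5 log₁₀ d + 5 = 5.43 − 5·2.2526 + 5 = -0.833
ΔM = M_1 − M_2 = -2.087 − (-0.833) = -1.254; smaller M is more luminous → Star 1.
L ratio = 10^(0.4 |ΔM|) = 10^0.502 = 3.173

Star 1 is more luminous, by a factor of 3.17.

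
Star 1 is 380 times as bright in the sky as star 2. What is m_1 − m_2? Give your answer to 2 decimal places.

Pogson: Δm = −2.5 log₁₀(ratio) = −2.5 log₁₀(380) = −2.5 × 2.5798 = -6.449
Star 1 is brighter, so it has the smaller magnitude: the difference is negative.

m_1 − m_2 ≈ -6.45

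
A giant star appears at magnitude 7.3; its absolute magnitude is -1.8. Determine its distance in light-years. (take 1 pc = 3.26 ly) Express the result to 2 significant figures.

μ = m − M = 9.100
m − M = 5 log₁₀ d − 5
log₁₀ d = (m − M)/5 + 1 = 2.8200
d = 10^2.8200 = 660.7 pc
= 2154 ly

d ≈ 2200 ly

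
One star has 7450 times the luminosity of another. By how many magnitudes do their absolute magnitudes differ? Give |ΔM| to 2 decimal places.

Pogson: ΔM = −2.5 log₁₀(ratio) = −2.5 log₁₀(7450) = −2.5 × 3.8722 = -9.680

|ΔM| ≈ 9.68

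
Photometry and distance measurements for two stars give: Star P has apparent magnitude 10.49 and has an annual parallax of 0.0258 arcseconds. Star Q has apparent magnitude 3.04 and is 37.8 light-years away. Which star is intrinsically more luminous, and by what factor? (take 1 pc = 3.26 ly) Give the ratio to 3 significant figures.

Star P: d = 1/p = 1/0.0258″ = 38.76 pc
Star P: M = m − 5 log₁₀ d + 5 = 10.49 − 5·1.5884 + 5 = 7.548
Star Q: d = 37.8 ly / 3.26 = 11.60 pc
Star Q: M = m − 5 log₁₀ d + 5 = 3.04 − 5·1.0643 + 5 = 2.719
ΔM = M_P − M_Q = 7.548 − (2.719) = 4.829; smaller M is more luminous → Star Q.
L ratio = 10^(0.4 |ΔM|) = 10^1.932 = 85.46

Star Q is more luminous, by a factor of 85.5.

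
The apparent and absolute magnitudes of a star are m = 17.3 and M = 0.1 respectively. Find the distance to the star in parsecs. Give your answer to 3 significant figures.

d ≈ 27500 pc

μ = m − M = 17.200
m − M = 5 log₁₀ d − 5
log₁₀ d = (m − M)/5 + 1 = 4.4400
d = 10^4.4400 = 27540 pc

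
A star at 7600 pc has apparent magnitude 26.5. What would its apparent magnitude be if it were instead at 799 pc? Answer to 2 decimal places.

m ≈ 21.61

Flux ∝ 1/d², so Δm = 5 log₁₀(d₂/d₁) = 5 log₁₀(799/7600) = -4.891
m₂ = m₁ + Δm = 26.5 + (-4.891) = 21.609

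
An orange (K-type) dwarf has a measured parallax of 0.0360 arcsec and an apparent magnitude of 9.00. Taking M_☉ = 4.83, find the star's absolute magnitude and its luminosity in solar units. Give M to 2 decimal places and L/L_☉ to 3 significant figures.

d = 1/p = 1/0.0360″ = 27.78 pc
M = m − 5 log₁₀ d + 5 = 9.00 − 5·1.4437 + 5 = 6.782
M − M_☉ = 6.782 − 4.83 = 1.952
L/L_☉ = 10^(−0.4 × 1.952) = 0.1657

M ≈ 6.78; L/L_☉ ≈ 0.166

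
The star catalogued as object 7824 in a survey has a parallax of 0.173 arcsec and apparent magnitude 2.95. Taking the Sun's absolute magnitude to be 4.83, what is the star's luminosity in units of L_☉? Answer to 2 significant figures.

L/L_☉ ≈ 1.9

d = 1/p = 1/0.173″ = 5.780 pc
M = m − 5 log₁₀ d + 5 = 2.95 − 5·0.7620 + 5 = 4.140
M − M_☉ = 4.140 − 4.83 = -0.690
L/L_☉ = 10^(−0.4 × -0.690) = 1.888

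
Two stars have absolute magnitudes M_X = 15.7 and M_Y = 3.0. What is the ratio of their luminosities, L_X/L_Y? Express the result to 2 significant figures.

L_X/L_Y ≈ 8.3×10^-6

ΔM = M_X − M_Y = 12.7
L_X/L_Y = 10^(−0.4 ΔM) = 10^-5.080 = 8.318×10^-6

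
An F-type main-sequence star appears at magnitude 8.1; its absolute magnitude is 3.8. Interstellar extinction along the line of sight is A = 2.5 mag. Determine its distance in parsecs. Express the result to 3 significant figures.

m − M = 5 log₁₀(d/10 pc) + A  ⇒  8.1 − (3.8) − 2.5 = 5 log₁₀(d/10)
1.800 = 5 log₁₀(d/10)
log₁₀ d = (m − M − A)/5 + 1 = 1.3600
d = 10^1.3600 = 22.91 pc

d ≈ 22.9 pc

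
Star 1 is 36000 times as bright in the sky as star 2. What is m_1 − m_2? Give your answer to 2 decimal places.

m_1 − m_2 ≈ -11.39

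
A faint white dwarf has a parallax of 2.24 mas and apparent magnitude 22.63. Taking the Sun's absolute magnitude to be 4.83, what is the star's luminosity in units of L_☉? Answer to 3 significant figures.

L/L_☉ ≈ 1.51×10^-4

d = 1/p = 1000/2.24 mas = 446.4 pc
M = m − 5 log₁₀ d + 5 = 22.63 − 5·2.6498 + 5 = 14.381
M − M_☉ = 14.381 − 4.83 = 9.551
L/L_☉ = 10^(−0.4 × 9.551) = 1.512×10^-4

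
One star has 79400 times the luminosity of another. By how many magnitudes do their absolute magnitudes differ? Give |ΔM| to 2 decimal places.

Pogson: ΔM = −2.5 log₁₀(ratio) = −2.5 log₁₀(79400) = −2.5 × 4.8998 = -12.250

|ΔM| ≈ 12.25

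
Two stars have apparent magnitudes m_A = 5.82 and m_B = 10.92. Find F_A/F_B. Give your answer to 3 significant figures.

F_A/F_B ≈ 110

Δm = 5.82 − (10.92) = -5.10
Flux ratio = 10^(−0.4 Δm) = 10^(−0.4 × -5.10) = 10^2.040 = 109.6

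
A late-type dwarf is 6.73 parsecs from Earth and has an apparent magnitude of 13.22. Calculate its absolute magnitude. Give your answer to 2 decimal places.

M ≈ 14.08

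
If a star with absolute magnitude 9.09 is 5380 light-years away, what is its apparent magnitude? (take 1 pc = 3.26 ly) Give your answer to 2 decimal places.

d = 5380 ly / 3.26 = 1650 pc
m = M + 5 log₁₀ d − 5 = 9.09 + 5·3.2176 − 5 = 20.178

m ≈ 20.18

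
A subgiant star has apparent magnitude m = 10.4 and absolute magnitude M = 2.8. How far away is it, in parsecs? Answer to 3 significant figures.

Distance modulus: m − M = 10.4 − (2.8) = 7.600
m − M = 5 log₁₀ d − 5
log₁₀ d = (m − M)/5 + 1 = 2.5200
d = 10^2.5200 = 331.1 pc

d ≈ 331 pc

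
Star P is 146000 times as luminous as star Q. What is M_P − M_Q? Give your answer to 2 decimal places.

M_P − M_Q ≈ -12.91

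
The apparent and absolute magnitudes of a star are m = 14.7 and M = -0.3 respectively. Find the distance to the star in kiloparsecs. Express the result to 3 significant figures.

Distance modulus: m − M = 14.7 − (-0.3) = 15.000
m − M = 5 log₁₀ d − 5
log₁₀ d = (m − M)/5 + 1 = 4.0000
d = 10^4.0000 = 10000 pc
= 10.00 kpc

d ≈ 10.0 kpc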